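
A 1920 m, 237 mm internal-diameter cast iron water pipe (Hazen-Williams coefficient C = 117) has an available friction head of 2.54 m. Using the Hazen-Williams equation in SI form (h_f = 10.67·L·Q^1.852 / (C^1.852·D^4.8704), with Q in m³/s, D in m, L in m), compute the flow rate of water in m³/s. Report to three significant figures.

Q ≈ 0.0206 m³/s

Rearranging: Q = [h_f·C^1.852·D^4.8704 / (10.67·L)]^(1/1.852)
Q = [2.54·117^1.852·0.237^4.8704 / (10.67·1920)]^0.540 = 0.02063 m³/s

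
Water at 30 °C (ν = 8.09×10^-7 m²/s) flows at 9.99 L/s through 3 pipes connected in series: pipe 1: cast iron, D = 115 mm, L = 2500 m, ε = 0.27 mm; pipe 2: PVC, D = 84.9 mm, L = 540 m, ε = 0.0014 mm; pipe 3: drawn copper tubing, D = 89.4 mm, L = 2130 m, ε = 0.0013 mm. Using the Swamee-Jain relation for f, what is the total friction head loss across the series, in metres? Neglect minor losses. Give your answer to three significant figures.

H ≈ 91.9 m

Pipe 1: V = 0.9618 m/s, Re = 1.37×10^5, ε/D = 0.00235, f = 0.02580, h_1 = f(L/D)V²/2g = 26.45 m
Pipe 2: V = 1.765 m/s, Re = 1.85×10^5, ε/D = 1.65×10^-5, f = 0.01591, h_2 = f(L/D)V²/2g = 16.06 m
Pipe 3: V = 1.591 m/s, Re = 1.76×10^5, ε/D = 1.45×10^-5, f = 0.01605, h_3 = f(L/D)V²/2g = 49.37 m
Series → Q common, losses add: H = Σh = 91.88 m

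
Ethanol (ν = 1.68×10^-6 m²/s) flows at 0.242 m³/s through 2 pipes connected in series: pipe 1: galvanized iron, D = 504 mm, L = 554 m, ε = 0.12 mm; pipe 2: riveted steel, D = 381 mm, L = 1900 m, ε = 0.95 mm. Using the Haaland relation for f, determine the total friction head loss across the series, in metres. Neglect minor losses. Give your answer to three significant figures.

Pipe 1: V = 1.213 m/s, Re = 3.64×10^5, ε/D = 2.38×10^-4, f = 0.01605, h_1 = f(L/D)V²/2g = 1.323 m
Pipe 2: V = 2.123 m/s, Re = 4.81×10^5, ε/D = 0.00249, f = 0.02519, h_2 = f(L/D)V²/2g = 28.85 m
Series → Q common, losses add: H = Σh = 30.18 m

H ≈ 30.2 m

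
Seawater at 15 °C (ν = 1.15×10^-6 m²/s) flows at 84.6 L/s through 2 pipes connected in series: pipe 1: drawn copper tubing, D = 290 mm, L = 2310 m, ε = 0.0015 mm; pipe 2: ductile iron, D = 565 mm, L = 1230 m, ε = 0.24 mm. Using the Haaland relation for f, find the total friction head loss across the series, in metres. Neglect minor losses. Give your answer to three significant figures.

Pipe 1: V = 1.281 m/s, Re = 3.23×10^5, ε/D = 5.17×10^-6, f = 0.01419, h_1 = f(L/D)V²/2g = 9.450 m
Pipe 2: V = 0.3374 m/s, Re = 1.66×10^5, ε/D = 4.25×10^-4, f = 0.01858, h_2 = f(L/D)V²/2g = 0.2347 m
Series → Q common, losses add: H = Σh = 9.685 m

H ≈ 9.68 m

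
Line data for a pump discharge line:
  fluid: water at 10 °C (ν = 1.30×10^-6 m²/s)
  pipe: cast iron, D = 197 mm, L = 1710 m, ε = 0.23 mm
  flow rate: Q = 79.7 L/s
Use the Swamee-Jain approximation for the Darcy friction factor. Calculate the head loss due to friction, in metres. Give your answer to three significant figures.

h_f ≈ 64.1 m

V = 4Q/(πD²) = 4·0.0797/(π·0.197²) = 2.615 m/s
Re = VD/ν = 2.615·0.197/1.30×10^-6 = 3.96×10^5 → turbulent
ε/D = 0.23/197 = 0.00117
Swamee-Jain: f = 0.02120
h_f = f(L/D)V²/(2g) = 0.02120·(1710/0.197)·2.615²/(2·9.81) = 64.13 m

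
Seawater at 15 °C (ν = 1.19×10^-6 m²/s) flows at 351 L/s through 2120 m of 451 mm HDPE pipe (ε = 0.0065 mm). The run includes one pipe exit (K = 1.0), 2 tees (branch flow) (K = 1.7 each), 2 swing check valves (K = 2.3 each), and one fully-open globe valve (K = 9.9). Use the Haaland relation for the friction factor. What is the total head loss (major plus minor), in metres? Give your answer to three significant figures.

V = 4Q/(πD²) = 2.197 m/s; V²/2g = 0.2461 m
Re = 8.33×10^5, ε/D = 1.44×10^-5 → f = 0.01219 (Haaland)
Major: h_f = f(L/D)·V²/2g = 0.01219·4701·0.2461 = 14.09 m
Minor: ΣK = 18.9; h_m = ΣK·V²/2g = 4.650 m
Total H_L = 14.09 + 4.650 = 18.74 m

H_L ≈ 18.7 m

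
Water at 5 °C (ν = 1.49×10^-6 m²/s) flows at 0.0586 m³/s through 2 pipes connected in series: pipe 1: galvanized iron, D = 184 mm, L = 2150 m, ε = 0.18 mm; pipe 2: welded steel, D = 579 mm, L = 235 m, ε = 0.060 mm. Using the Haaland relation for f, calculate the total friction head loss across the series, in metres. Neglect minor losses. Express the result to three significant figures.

H ≈ 59.4 m

Pipe 1: V = 2.204 m/s, Re = 2.72×10^5, ε/D = 9.78×10^-4, f = 0.02051, h_1 = f(L/D)V²/2g = 59.34 m
Pipe 2: V = 0.2226 m/s, Re = 8.65×10^4, ε/D = 1.04×10^-4, f = 0.01879, h_2 = f(L/D)V²/2g = 0.01926 m
Series → Q common, losses add: H = Σh = 59.36 m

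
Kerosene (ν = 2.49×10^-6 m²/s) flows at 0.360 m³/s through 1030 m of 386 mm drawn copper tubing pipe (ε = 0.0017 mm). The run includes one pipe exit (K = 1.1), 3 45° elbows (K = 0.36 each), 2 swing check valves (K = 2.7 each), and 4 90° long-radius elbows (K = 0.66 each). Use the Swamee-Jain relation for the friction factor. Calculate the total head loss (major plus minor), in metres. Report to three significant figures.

H_L ≈ 22.0 m

V = 4Q/(πD²) = 3.076 m/s; V²/2g = 0.4824 m
Re = 4.77×10^5, ε/D = 4.40×10^-6 → f = 0.01327 (Swamee-Jain)
Major: h_f = f(L/D)·V²/2g = 0.01327·2668·0.4824 = 17.08 m
Minor: ΣK = 10.2; h_m = ΣK·V²/2g = 4.930 m
Total H_L = 17.08 + 4.930 = 22.01 m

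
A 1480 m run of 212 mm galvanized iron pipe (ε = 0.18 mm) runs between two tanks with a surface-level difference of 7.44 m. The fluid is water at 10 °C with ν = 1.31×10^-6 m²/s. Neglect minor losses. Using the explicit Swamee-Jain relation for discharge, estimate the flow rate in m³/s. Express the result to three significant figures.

Q ≈ 0.0355 m³/s

Swamee-Jain (Type II): Q = -0.965·√(gD⁵h_f/L)·ln[ε/(3.7D) + √(3.17ν²L/(gD³h_f))]
√(gD⁵h_f/L) = √(9.81·0.212⁵·7.44/1480) = 0.004595
ε/(3.7D) = 2.29×10^-4; √(3.17ν²L/(gD³h_f)) = 1.08×10^-4
Q = -0.965·0.004595·ln(3.371×10^-4) = 0.03546 m³/s
Check: V = 1.00 m/s, Re = 1.63×10^5, f = 0.02088, h_f = 7.50 m ≈ 7.44 m ✓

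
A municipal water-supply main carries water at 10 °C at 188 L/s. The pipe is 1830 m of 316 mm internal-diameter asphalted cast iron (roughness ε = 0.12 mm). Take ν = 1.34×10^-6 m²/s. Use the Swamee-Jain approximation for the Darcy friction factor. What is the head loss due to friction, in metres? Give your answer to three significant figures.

h_f ≈ 28.6 m

V = 4Q/(πD²) = 4·0.188/(π·0.316²) = 2.397 m/s
Re = VD/ν = 2.397·0.316/1.34×10^-6 = 5.65×10^5 → turbulent
ε/D = 0.12/316 = 3.80×10^-4
Swamee-Jain: f = 0.01685
h_f = f(L/D)V²/(2g) = 0.01685·(1830/0.316)·2.397²/(2·9.81) = 28.59 m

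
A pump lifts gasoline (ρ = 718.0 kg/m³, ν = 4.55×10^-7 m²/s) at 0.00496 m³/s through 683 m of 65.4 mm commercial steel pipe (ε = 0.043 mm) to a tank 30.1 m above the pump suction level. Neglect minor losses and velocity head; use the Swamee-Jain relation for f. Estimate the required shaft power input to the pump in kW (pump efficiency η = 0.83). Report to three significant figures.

V = 4Q/(πD²) = 1.477 m/s; Re = 2.12×10^5; ε/D = 6.57×10^-4; f = 0.01963
h_f = f(L/D)V²/2g = 22.78 m
Total head H = z + h_f = 30.1 + 22.78 = 52.88 m
P_hyd = ρgQH = 718.0·9.81·0.00496·52.88 = 1.847 kW
P_shaft = P_hyd/η = 1.847/0.83 = 2.226 kW

P_shaft ≈ 2.23 kW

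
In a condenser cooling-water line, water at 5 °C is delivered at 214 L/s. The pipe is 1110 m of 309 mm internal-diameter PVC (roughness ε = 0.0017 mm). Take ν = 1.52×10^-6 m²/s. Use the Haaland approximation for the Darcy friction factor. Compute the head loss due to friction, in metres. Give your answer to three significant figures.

V = 4Q/(πD²) = 4·0.214/(π·0.309²) = 2.854 m/s
Re = VD/ν = 2.854·0.309/1.52×10^-6 = 5.80×10^5 → turbulent
ε/D = 0.0017/309 = 5.50×10^-6
Haaland: f = 0.01279
h_f = f(L/D)V²/(2g) = 0.01279·(1110/0.309)·2.854²/(2·9.81) = 19.07 m

h_f ≈ 19.1 m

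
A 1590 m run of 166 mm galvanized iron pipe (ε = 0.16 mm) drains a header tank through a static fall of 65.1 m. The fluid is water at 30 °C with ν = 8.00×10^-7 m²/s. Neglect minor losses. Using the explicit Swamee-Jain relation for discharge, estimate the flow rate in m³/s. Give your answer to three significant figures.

Swamee-Jain (Type II): Q = -0.965·√(gD⁵h_f/L)·ln[ε/(3.7D) + √(3.17ν²L/(gD³h_f))]
√(gD⁵h_f/L) = √(9.81·0.166⁵·65.1/1590) = 0.007115
ε/(3.7D) = 2.61×10^-4; √(3.17ν²L/(gD³h_f)) = 3.32×10^-5
Q = -0.965·0.007115·ln(2.937×10^-4) = 0.05584 m³/s
Check: V = 2.58 m/s, Re = 5.35×10^5, f = 0.02015, h_f = 65.5 m ≈ 65.1 m ✓

Q ≈ 0.0558 m³/s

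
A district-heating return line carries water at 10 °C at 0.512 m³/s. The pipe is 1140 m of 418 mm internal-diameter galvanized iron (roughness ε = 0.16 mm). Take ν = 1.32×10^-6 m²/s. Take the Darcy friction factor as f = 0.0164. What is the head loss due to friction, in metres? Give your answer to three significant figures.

h_f ≈ 31.7 m

V = 4Q/(πD²) = 4·0.512/(π·0.418²) = 3.731 m/s
h_f = f(L/D)V²/(2g) = 0.01640·(1140/0.418)·3.731²/(2·9.81) = 31.73 m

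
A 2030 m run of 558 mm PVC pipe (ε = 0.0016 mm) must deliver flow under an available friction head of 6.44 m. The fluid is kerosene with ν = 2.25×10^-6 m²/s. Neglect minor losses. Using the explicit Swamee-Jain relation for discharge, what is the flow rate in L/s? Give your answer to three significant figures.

Q ≈ 388 L/s

Swamee-Jain (Type II): Q = -0.965·√(gD⁵h_f/L)·ln[ε/(3.7D) + √(3.17ν²L/(gD³h_f))]
√(gD⁵h_f/L) = √(9.81·0.558⁵·6.44/2030) = 0.04103
ε/(3.7D) = 7.75×10^-7; √(3.17ν²L/(gD³h_f)) = 5.45×10^-5
Q = -0.965·0.04103·ln(5.525×10^-5) = 0.3882 m³/s
Check: V = 1.59 m/s, Re = 3.94×10^5, f = 0.01371, h_f = 6.40 m ≈ 6.44 m ✓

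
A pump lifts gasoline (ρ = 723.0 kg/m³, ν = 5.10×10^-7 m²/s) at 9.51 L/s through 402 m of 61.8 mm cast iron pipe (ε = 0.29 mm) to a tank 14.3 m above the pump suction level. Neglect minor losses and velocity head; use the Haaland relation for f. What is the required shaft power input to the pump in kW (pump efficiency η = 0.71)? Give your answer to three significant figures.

V = 4Q/(πD²) = 3.170 m/s; Re = 3.84×10^5; ε/D = 0.00469; f = 0.03009
h_f = f(L/D)V²/2g = 100.3 m
Total head H = z + h_f = 14.3 + 100.3 = 114.6 m
P_hyd = ρgQH = 723.0·9.81·0.00951·114.6 = 7.728 kW
P_shaft = P_hyd/η = 7.728/0.71 = 10.88 kW

P_shaft ≈ 10.9 kW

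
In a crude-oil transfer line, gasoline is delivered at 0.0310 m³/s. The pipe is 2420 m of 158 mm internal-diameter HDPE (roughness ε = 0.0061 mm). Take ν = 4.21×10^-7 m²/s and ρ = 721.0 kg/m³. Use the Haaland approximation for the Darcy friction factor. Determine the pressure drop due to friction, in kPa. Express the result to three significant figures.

Δp ≈ 182 kPa

V = 4Q/(πD²) = 4·0.0310/(π·0.158²) = 1.581 m/s
Re = VD/ν = 1.581·0.158/4.21×10^-7 = 5.93×10^5 → turbulent
ε/D = 0.0061/158 = 3.86×10^-5
Haaland: f = 0.01320
h_f = f(L/D)V²/(2g) = 0.01320·(2420/0.158)·1.581²/(2·9.81) = 25.75 m
Δp = ρg·h_f = 721.0·9.81·25.75 = 182.2 kPa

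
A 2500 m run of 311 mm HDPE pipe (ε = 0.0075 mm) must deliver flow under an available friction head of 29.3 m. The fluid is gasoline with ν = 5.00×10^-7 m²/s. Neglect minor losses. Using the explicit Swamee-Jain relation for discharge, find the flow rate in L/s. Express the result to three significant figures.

Swamee-Jain (Type II): Q = -0.965·√(gD⁵h_f/L)·ln[ε/(3.7D) + √(3.17ν²L/(gD³h_f))]
√(gD⁵h_f/L) = √(9.81·0.311⁵·29.3/2500) = 0.01829
ε/(3.7D) = 6.52×10^-6; √(3.17ν²L/(gD³h_f)) = 1.51×10^-5
Q = -0.965·0.01829·ln(2.166×10^-5) = 0.1896 m³/s
Check: V = 2.50 m/s, Re = 1.55×10^6, f = 0.01151, h_f = 29.4 m ≈ 29.3 m ✓

Q ≈ 190 L/s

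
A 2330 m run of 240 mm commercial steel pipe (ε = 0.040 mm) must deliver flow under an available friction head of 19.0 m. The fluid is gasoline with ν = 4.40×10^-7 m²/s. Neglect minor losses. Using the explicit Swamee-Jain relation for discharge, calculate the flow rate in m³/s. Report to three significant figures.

Swamee-Jain (Type II): Q = -0.965·√(gD⁵h_f/L)·ln[ε/(3.7D) + √(3.17ν²L/(gD³h_f))]
√(gD⁵h_f/L) = √(9.81·0.240⁵·19.0/2330) = 0.007981
ε/(3.7D) = 4.50×10^-5; √(3.17ν²L/(gD³h_f)) = 2.36×10^-5
Q = -0.965·0.007981·ln(6.860×10^-5) = 0.07384 m³/s
Check: V = 1.63 m/s, Re = 8.90×10^5, f = 0.01450, h_f = 19.1 m ≈ 19.0 m ✓

Q ≈ 0.0738 m³/s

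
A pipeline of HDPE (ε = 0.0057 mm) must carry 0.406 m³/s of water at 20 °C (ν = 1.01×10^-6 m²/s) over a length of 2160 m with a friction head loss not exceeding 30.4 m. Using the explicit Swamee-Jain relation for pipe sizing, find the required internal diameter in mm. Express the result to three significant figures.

Swamee-Jain (Type III): D = 0.66·[ε^1.25·(LQ²/(gh_f))^4.75 + ν·Q^9.4·(L/(gh_f))^5.2]^0.04
LQ²/(gh_f) = 1.194; L/(gh_f) = 7.243
Term 1 = ε^1.25·(…)^4.75 = 6.46×10^-7; Term 2 = ν·Q^9.4·(…)^5.2 = 6.25×10^-6
D = 0.66·(6.46×10^-7 + 6.25×10^-6)^0.04 = 0.4103 m = 410 mm
Check: V = 3.07 m/s, Re = 1.25×10^6, f = 0.01157, h_f = 29.3 m ≈ 30.4 m ✓

D ≈ 410 mm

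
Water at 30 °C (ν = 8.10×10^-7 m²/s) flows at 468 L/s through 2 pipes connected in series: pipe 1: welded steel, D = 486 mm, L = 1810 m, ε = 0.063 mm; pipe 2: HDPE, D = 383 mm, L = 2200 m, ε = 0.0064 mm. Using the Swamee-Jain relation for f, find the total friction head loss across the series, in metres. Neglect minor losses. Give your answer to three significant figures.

H ≈ 69.6 m

Pipe 1: V = 2.523 m/s, Re = 1.51×10^6, ε/D = 1.30×10^-4, f = 0.01356, h_1 = f(L/D)V²/2g = 16.38 m
Pipe 2: V = 4.062 m/s, Re = 1.92×10^6, ε/D = 1.67×10^-5, f = 0.01101, h_2 = f(L/D)V²/2g = 53.21 m
Series → Q common, losses add: H = Σh = 69.59 m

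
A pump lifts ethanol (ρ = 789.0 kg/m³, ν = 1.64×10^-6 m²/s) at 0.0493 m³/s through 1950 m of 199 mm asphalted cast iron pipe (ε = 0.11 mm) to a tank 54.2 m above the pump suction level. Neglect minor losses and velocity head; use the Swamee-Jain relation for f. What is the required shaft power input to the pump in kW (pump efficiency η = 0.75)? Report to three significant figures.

P_shaft ≈ 39.9 kW

V = 4Q/(πD²) = 1.585 m/s; Re = 1.92×10^5; ε/D = 5.53×10^-4; f = 0.01927
h_f = f(L/D)V²/2g = 24.18 m
Total head H = z + h_f = 54.2 + 24.18 = 78.38 m
P_hyd = ρgQH = 789.0·9.81·0.0493·78.38 = 29.91 kW
P_shaft = P_hyd/η = 29.91/0.75 = 39.88 kW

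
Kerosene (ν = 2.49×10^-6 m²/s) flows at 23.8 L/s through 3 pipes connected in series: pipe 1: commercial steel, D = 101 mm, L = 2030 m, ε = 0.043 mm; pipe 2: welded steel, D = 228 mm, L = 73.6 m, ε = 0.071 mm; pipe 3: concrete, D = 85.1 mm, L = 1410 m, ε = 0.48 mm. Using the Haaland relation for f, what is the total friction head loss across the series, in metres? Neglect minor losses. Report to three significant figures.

H ≈ 649 m

Pipe 1: V = 2.971 m/s, Re = 1.20×10^5, ε/D = 4.26×10^-4, f = 0.01928, h_1 = f(L/D)V²/2g = 174.3 m
Pipe 2: V = 0.5829 m/s, Re = 5.34×10^4, ε/D = 3.11×10^-4, f = 0.02140, h_2 = f(L/D)V²/2g = 0.1196 m
Pipe 3: V = 4.184 m/s, Re = 1.43×10^5, ε/D = 0.00564, f = 0.03213, h_3 = f(L/D)V²/2g = 475.0 m
Series → Q common, losses add: H = Σh = 649.4 m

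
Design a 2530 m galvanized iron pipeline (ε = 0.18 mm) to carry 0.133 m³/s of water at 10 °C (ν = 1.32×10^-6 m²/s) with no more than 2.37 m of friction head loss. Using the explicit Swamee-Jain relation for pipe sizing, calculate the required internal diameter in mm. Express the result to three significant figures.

D ≈ 495 mm

Swamee-Jain (Type III): D = 0.66·[ε^1.25·(LQ²/(gh_f))^4.75 + ν·Q^9.4·(L/(gh_f))^5.2]^0.04
LQ²/(gh_f) = 1.925; L/(gh_f) = 108.8
Term 1 = ε^1.25·(…)^4.75 = 4.68×10^-4; Term 2 = ν·Q^9.4·(…)^5.2 = 2.99×10^-4
D = 0.66·(4.68×10^-4 + 2.99×10^-4)^0.04 = 0.4954 m = 495 mm
Check: V = 0.690 m/s, Re = 2.59×10^5, f = 0.01772, h_f = 2.20 m ≈ 2.37 m ✓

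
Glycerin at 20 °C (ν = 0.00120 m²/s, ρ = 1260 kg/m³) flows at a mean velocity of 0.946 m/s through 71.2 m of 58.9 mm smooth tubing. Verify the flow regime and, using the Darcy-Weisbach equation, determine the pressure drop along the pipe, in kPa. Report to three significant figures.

Re = VD/ν = 0.946·0.05890/0.00120 = 46.4 → laminar (Re < 2300)
f = 64/Re = 1.378
h_f = f(L/D)V²/(2g) = 1.378·(71.2/0.05890)·0.946²/(2·9.81) = 76.00 m
Δp = ρg·h_f = 1260·9.81·76.00 = 939.4 kPa

Δp ≈ 939 kPa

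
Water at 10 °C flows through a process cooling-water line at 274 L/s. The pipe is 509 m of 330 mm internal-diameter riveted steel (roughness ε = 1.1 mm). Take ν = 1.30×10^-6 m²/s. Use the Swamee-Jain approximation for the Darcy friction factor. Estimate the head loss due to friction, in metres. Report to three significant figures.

V = 4Q/(πD²) = 4·0.274/(π·0.330²) = 3.204 m/s
Re = VD/ν = 3.204·0.330/1.30×10^-6 = 8.13×10^5 → turbulent
ε/D = 1.1/330 = 0.00333
Swamee-Jain: f = 0.02719
h_f = f(L/D)V²/(2g) = 0.02719·(509/0.330)·3.204²/(2·9.81) = 21.94 m

h_f ≈ 21.9 m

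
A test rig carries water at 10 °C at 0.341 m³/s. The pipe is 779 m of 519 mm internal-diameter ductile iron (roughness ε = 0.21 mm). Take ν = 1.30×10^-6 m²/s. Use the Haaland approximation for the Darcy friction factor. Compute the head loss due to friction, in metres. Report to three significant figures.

h_f ≈ 3.33 m

V = 4Q/(πD²) = 4·0.341/(π·0.519²) = 1.612 m/s
Re = VD/ν = 1.612·0.519/1.30×10^-6 = 6.44×10^5 → turbulent
ε/D = 0.21/519 = 4.05×10^-4
Haaland: f = 0.01674
h_f = f(L/D)V²/(2g) = 0.01674·(779/0.519)·1.612²/(2·9.81) = 3.327 m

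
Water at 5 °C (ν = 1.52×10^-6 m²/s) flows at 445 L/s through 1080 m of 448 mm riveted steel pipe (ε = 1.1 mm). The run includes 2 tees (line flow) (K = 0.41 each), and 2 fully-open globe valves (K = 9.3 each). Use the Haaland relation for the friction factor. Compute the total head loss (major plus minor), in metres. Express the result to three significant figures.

H_L ≈ 32.3 m

V = 4Q/(πD²) = 2.823 m/s; V²/2g = 0.4062 m
Re = 8.32×10^5, ε/D = 0.00246 → f = 0.02497 (Haaland)
Major: h_f = f(L/D)·V²/2g = 0.02497·2411·0.4062 = 24.45 m
Minor: ΣK = 19.4; h_m = ΣK·V²/2g = 7.888 m
Total H_L = 24.45 + 7.888 = 32.34 m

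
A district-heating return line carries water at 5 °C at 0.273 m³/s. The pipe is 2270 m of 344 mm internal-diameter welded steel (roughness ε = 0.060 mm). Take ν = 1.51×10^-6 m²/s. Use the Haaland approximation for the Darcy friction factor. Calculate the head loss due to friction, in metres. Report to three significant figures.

h_f ≈ 42.6 m

V = 4Q/(πD²) = 4·0.273/(π·0.344²) = 2.937 m/s
Re = VD/ν = 2.937·0.344/1.51×10^-6 = 6.69×10^5 → turbulent
ε/D = 0.060/344 = 1.74×10^-4
Haaland: f = 0.01469
h_f = f(L/D)V²/(2g) = 0.01469·(2270/0.344)·2.937²/(2·9.81) = 42.63 m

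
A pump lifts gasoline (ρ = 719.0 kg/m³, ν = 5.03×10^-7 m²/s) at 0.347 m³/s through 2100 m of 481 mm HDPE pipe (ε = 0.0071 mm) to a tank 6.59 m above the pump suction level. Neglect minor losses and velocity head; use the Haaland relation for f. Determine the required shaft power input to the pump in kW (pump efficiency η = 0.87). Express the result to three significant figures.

V = 4Q/(πD²) = 1.910 m/s; Re = 1.83×10^6; ε/D = 1.48×10^-5; f = 0.01091
h_f = f(L/D)V²/2g = 8.852 m
Total head H = z + h_f = 6.59 + 8.852 = 15.44 m
P_hyd = ρgQH = 719.0·9.81·0.347·15.44 = 37.79 kW
P_shaft = P_hyd/η = 37.79/0.87 = 43.44 kW

P_shaft ≈ 43.4 kW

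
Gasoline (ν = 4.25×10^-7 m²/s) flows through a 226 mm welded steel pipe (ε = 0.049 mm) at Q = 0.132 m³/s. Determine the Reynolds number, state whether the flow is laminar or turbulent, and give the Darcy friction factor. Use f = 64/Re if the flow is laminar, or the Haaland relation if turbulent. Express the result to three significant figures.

V = 4Q/(πD²) = 3.291 m/s
Re = VD/ν = 3.291·0.226/4.25×10^-7 = 1.75×10^6
Re > 4000 → turbulent; ε/D = 2.17×10^-4
Haaland: f = 0.01446

Re ≈ 1.75×10^6; turbulent; f ≈ 0.0145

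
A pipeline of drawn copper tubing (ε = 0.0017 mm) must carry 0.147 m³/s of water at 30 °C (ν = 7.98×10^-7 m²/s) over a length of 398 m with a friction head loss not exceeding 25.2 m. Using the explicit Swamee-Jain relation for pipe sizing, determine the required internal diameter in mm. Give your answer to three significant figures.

Swamee-Jain (Type III): D = 0.66·[ε^1.25·(LQ²/(gh_f))^4.75 + ν·Q^9.4·(L/(gh_f))^5.2]^0.04
LQ²/(gh_f) = 0.03479; L/(gh_f) = 1.610
Term 1 = ε^1.25·(…)^4.75 = 7.24×10^-15; Term 2 = ν·Q^9.4·(…)^5.2 = 1.41×10^-13
D = 0.66·(7.24×10^-15 + 1.41×10^-13)^0.04 = 0.2025 m = 202 mm
Check: V = 4.56 m/s, Re = 1.16×10^6, f = 0.01155, h_f = 24.1 m ≈ 25.2 m ✓

D ≈ 202 mm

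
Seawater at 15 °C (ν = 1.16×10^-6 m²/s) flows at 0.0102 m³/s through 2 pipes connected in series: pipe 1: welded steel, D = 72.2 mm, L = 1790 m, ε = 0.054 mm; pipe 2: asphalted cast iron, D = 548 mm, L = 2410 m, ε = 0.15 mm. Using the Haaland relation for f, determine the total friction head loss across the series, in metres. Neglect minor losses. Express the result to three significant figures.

H ≈ 159 m

Pipe 1: V = 2.491 m/s, Re = 1.55×10^5, ε/D = 7.48×10^-4, f = 0.02022, h_1 = f(L/D)V²/2g = 158.6 m
Pipe 2: V = 0.04325 m/s, Re = 2.04×10^4, ε/D = 2.74×10^-4, f = 0.02609, h_2 = f(L/D)V²/2g = 0.01094 m
Series → Q common, losses add: H = Σh = 158.6 m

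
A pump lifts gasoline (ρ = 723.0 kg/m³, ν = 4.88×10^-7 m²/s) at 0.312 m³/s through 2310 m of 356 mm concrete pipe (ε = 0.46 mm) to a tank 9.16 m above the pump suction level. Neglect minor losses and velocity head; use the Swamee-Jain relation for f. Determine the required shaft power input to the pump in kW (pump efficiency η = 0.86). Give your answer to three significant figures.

V = 4Q/(πD²) = 3.134 m/s; Re = 2.29×10^6; ε/D = 0.00129; f = 0.02108
h_f = f(L/D)V²/2g = 68.50 m
Total head H = z + h_f = 9.16 + 68.50 = 77.66 m
P_hyd = ρgQH = 723.0·9.81·0.312·77.66 = 171.9 kW
P_shaft = P_hyd/η = 171.9/0.86 = 199.8 kW

P_shaft ≈ 200 kW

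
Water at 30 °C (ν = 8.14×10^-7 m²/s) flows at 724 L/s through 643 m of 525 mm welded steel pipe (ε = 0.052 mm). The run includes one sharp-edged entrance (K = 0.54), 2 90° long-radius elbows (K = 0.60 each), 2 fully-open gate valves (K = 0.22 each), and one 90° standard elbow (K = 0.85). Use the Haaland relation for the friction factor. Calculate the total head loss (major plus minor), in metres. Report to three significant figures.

H_L ≈ 10.6 m

V = 4Q/(πD²) = 3.344 m/s; V²/2g = 0.5701 m
Re = 2.16×10^6, ε/D = 9.90×10^-5 → f = 0.01267 (Haaland)
Major: h_f = f(L/D)·V²/2g = 0.01267·1225·0.5701 = 8.848 m
Minor: ΣK = 3.03; h_m = ΣK·V²/2g = 1.727 m
Total H_L = 8.848 + 1.727 = 10.58 m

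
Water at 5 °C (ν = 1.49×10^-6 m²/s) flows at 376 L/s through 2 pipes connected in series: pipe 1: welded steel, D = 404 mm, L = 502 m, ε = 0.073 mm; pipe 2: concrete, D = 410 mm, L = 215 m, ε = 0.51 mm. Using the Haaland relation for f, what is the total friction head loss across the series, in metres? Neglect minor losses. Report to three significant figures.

Pipe 1: V = 2.933 m/s, Re = 7.95×10^5, ε/D = 1.81×10^-4, f = 0.01458, h_1 = f(L/D)V²/2g = 7.944 m
Pipe 2: V = 2.848 m/s, Re = 7.84×10^5, ε/D = 0.00124, f = 0.02105, h_2 = f(L/D)V²/2g = 4.564 m
Series → Q common, losses add: H = Σh = 12.51 m

H ≈ 12.5 m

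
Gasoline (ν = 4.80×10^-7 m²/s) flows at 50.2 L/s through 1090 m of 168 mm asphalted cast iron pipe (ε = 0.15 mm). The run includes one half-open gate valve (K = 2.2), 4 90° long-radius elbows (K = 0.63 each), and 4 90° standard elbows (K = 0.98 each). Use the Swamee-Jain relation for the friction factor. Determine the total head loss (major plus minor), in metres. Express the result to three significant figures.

H_L ≈ 35.5 m

V = 4Q/(πD²) = 2.265 m/s; V²/2g = 0.2614 m
Re = 7.93×10^5, ε/D = 8.93×10^-4 → f = 0.01962 (Swamee-Jain)
Major: h_f = f(L/D)·V²/2g = 0.01962·6488·0.2614 = 33.28 m
Minor: ΣK = 8.64; h_m = ΣK·V²/2g = 2.258 m
Total H_L = 33.28 + 2.258 = 35.54 m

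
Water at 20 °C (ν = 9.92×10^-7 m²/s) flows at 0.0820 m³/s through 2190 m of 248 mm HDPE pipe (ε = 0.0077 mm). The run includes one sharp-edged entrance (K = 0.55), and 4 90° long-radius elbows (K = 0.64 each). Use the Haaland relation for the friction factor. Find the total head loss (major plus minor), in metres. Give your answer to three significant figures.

H_L ≈ 18.3 m

V = 4Q/(πD²) = 1.698 m/s; V²/2g = 0.1469 m
Re = 4.24×10^5, ε/D = 3.10×10^-5 → f = 0.01379 (Haaland)
Major: h_f = f(L/D)·V²/2g = 0.01379·8831·0.1469 = 17.88 m
Minor: ΣK = 3.11; h_m = ΣK·V²/2g = 0.4568 m
Total H_L = 17.88 + 0.4568 = 18.34 m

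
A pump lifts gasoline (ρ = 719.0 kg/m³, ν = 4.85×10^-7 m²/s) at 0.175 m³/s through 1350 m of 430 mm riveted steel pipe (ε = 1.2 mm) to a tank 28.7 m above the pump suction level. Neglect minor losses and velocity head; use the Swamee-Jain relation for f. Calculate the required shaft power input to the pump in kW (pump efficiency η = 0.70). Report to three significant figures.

P_shaft ≈ 61.2 kW

V = 4Q/(πD²) = 1.205 m/s; Re = 1.07×10^6; ε/D = 0.00279; f = 0.02584
h_f = f(L/D)V²/2g = 6.005 m
Total head H = z + h_f = 28.7 + 6.005 = 34.71 m
P_hyd = ρgQH = 719.0·9.81·0.175·34.71 = 42.84 kW
P_shaft = P_hyd/η = 42.84/0.70 = 61.20 kW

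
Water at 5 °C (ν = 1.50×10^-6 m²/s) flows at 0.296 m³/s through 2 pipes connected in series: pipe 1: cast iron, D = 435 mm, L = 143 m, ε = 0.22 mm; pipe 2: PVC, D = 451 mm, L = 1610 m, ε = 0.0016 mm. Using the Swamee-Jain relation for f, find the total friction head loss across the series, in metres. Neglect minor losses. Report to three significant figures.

H ≈ 9.24 m

Pipe 1: V = 1.992 m/s, Re = 5.78×10^5, ε/D = 5.06×10^-4, f = 0.01769, h_1 = f(L/D)V²/2g = 1.176 m
Pipe 2: V = 1.853 m/s, Re = 5.57×10^5, ε/D = 3.55×10^-6, f = 0.01290, h_2 = f(L/D)V²/2g = 8.060 m
Series → Q common, losses add: H = Σh = 9.236 m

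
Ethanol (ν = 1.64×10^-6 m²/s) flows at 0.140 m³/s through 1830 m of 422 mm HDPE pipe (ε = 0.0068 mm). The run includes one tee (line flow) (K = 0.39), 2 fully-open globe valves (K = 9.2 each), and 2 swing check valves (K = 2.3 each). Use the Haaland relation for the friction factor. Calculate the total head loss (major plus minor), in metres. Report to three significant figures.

V = 4Q/(πD²) = 1.001 m/s; V²/2g = 0.05107 m
Re = 2.58×10^5, ε/D = 1.61×10^-5 → f = 0.01488 (Haaland)
Major: h_f = f(L/D)·V²/2g = 0.01488·4336·0.05107 = 3.295 m
Minor: ΣK = 23.4; h_m = ΣK·V²/2g = 1.194 m
Total H_L = 3.295 + 1.194 = 4.490 m

H_L ≈ 4.49 m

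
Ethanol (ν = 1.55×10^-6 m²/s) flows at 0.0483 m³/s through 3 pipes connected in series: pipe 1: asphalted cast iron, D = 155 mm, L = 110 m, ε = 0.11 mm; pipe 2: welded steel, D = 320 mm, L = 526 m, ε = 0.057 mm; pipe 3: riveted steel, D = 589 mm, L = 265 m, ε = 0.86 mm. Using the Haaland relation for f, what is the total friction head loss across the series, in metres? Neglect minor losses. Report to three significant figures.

Pipe 1: V = 2.560 m/s, Re = 2.56×10^5, ε/D = 7.10×10^-4, f = 0.01936, h_1 = f(L/D)V²/2g = 4.589 m
Pipe 2: V = 0.6006 m/s, Re = 1.24×10^5, ε/D = 1.78×10^-4, f = 0.01797, h_2 = f(L/D)V²/2g = 0.5431 m
Pipe 3: V = 0.1773 m/s, Re = 6.74×10^4, ε/D = 0.00146, f = 0.02421, h_3 = f(L/D)V²/2g = 0.01745 m
Series → Q common, losses add: H = Σh = 5.150 m

H ≈ 5.15 m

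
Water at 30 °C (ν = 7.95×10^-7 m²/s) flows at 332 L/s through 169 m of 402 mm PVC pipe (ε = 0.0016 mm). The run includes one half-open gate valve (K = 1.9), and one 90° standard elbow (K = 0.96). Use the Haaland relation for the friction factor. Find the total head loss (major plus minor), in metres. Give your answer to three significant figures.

V = 4Q/(πD²) = 2.616 m/s; V²/2g = 0.3487 m
Re = 1.32×10^6, ε/D = 3.98×10^-6 → f = 0.01114 (Haaland)
Major: h_f = f(L/D)·V²/2g = 0.01114·420.4·0.3487 = 1.633 m
Minor: ΣK = 2.86; h_m = ΣK·V²/2g = 0.9974 m
Total H_L = 1.633 + 0.9974 = 2.631 m

H_L ≈ 2.63 m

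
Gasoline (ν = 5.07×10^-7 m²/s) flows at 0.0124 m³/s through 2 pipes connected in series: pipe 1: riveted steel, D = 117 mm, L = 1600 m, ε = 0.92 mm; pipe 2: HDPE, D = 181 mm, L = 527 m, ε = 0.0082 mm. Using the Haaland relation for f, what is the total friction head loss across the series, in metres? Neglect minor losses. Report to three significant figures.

H ≈ 33.3 m

Pipe 1: V = 1.153 m/s, Re = 2.66×10^5, ε/D = 0.00786, f = 0.03532, h_1 = f(L/D)V²/2g = 32.74 m
Pipe 2: V = 0.4819 m/s, Re = 1.72×10^5, ε/D = 4.53×10^-5, f = 0.01623, h_2 = f(L/D)V²/2g = 0.5595 m
Series → Q common, losses add: H = Σh = 33.30 m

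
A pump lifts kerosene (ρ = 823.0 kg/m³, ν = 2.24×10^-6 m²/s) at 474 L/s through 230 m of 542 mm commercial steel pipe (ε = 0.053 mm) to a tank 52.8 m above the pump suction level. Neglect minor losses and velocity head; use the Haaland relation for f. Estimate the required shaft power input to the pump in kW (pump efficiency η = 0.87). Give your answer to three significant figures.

V = 4Q/(πD²) = 2.054 m/s; Re = 4.97×10^5; ε/D = 9.78×10^-5; f = 0.01425
h_f = f(L/D)V²/2g = 1.301 m
Total head H = z + h_f = 52.8 + 1.301 = 54.10 m
P_hyd = ρgQH = 823.0·9.81·0.474·54.10 = 207.0 kW
P_shaft = P_hyd/η = 207.0/0.87 = 238.0 kW

P_shaft ≈ 238 kW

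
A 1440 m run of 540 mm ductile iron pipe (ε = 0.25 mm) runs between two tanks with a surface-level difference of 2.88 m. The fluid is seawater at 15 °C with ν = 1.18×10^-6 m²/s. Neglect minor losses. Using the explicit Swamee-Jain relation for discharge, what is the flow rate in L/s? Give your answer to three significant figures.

Q ≈ 253 L/s

Swamee-Jain (Type II): Q = -0.965·√(gD⁵h_f/L)·ln[ε/(3.7D) + √(3.17ν²L/(gD³h_f))]
√(gD⁵h_f/L) = √(9.81·0.540⁵·2.88/1440) = 0.03001
ε/(3.7D) = 1.25×10^-4; √(3.17ν²L/(gD³h_f)) = 3.78×10^-5
Q = -0.965·0.03001·ln(1.629×10^-4) = 0.2526 m³/s
Check: V = 1.10 m/s, Re = 5.05×10^5, f = 0.01753, h_f = 2.90 m ≈ 2.88 m ✓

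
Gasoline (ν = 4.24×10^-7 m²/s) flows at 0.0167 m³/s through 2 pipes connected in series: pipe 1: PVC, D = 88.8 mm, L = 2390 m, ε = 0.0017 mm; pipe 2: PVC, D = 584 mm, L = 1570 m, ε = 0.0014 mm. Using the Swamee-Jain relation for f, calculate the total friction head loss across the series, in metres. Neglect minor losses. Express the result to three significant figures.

H ≈ 131 m

Pipe 1: V = 2.697 m/s, Re = 5.65×10^5, ε/D = 1.91×10^-5, f = 0.01314, h_1 = f(L/D)V²/2g = 131.0 m
Pipe 2: V = 0.06234 m/s, Re = 8.59×10^4, ε/D = 2.40×10^-6, f = 0.01846, h_2 = f(L/D)V²/2g = 0.009831 m
Series → Q common, losses add: H = Σh = 131.0 m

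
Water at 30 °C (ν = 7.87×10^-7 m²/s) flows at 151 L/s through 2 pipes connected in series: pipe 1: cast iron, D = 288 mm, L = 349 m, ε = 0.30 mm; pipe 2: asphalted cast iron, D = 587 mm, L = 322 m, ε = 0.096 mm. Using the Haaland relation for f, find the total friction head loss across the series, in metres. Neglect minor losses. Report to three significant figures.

H ≈ 6.83 m

Pipe 1: V = 2.318 m/s, Re = 8.48×10^5, ε/D = 0.00104, f = 0.02018, h_1 = f(L/D)V²/2g = 6.695 m
Pipe 2: V = 0.5580 m/s, Re = 4.16×10^5, ε/D = 1.64×10^-4, f = 0.01521, h_2 = f(L/D)V²/2g = 0.1324 m
Series → Q common, losses add: H = Σh = 6.828 m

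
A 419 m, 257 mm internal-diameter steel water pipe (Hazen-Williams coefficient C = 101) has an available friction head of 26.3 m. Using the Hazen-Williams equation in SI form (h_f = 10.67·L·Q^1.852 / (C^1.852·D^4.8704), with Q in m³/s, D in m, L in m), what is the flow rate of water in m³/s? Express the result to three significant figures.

Rearranging: Q = [h_f·C^1.852·D^4.8704 / (10.67·L)]^(1/1.852)
Q = [26.3·101^1.852·0.257^4.8704 / (10.67·419)]^0.540 = 0.1771 m³/s

Q ≈ 0.177 m³/s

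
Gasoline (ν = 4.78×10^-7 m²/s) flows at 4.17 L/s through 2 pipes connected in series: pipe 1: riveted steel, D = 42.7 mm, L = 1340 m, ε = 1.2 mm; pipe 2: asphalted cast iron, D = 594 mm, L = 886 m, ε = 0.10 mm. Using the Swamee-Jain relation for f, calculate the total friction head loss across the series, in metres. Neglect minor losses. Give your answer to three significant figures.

Pipe 1: V = 2.912 m/s, Re = 2.60×10^5, ε/D = 0.0281, f = 0.05588, h_1 = f(L/D)V²/2g = 758.0 m
Pipe 2: V = 0.01505 m/s, Re = 1.87×10^4, ε/D = 1.68×10^-4, f = 0.02666, h_2 = f(L/D)V²/2g = 4.589×10^-4 m
Series → Q common, losses add: H = Σh = 758.0 m

H ≈ 758 m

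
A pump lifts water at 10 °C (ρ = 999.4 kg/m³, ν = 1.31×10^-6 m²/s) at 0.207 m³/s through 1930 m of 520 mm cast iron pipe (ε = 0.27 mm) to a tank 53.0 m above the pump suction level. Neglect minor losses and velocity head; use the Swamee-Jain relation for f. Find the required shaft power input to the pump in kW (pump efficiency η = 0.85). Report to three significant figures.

V = 4Q/(πD²) = 0.9747 m/s; Re = 3.87×10^5; ε/D = 5.19×10^-4; f = 0.01814
h_f = f(L/D)V²/2g = 3.261 m
Total head H = z + h_f = 53.0 + 3.261 = 56.26 m
P_hyd = ρgQH = 999.4·9.81·0.207·56.26 = 114.2 kW
P_shaft = P_hyd/η = 114.2/0.85 = 134.3 kW

P_shaft ≈ 134 kW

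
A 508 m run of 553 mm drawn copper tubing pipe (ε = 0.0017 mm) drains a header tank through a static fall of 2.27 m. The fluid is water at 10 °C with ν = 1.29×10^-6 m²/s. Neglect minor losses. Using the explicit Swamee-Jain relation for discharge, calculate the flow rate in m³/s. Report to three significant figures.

Q ≈ 0.482 m³/s

Swamee-Jain (Type II): Q = -0.965·√(gD⁵h_f/L)·ln[ε/(3.7D) + √(3.17ν²L/(gD³h_f))]
√(gD⁵h_f/L) = √(9.81·0.553⁵·2.27/508) = 0.04761
ε/(3.7D) = 8.31×10^-7; √(3.17ν²L/(gD³h_f)) = 2.67×10^-5
Q = -0.965·0.04761·ln(2.751×10^-5) = 0.4825 m³/s
Check: V = 2.01 m/s, Re = 8.61×10^5, f = 0.01198, h_f = 2.26 m ≈ 2.27 m ✓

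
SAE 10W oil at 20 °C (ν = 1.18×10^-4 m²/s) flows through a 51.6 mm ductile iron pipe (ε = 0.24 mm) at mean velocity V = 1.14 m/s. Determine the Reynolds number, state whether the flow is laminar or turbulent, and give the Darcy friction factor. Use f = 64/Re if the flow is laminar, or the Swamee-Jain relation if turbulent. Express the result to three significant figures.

Re ≈ 499; laminar; f = 64/Re ≈ 0.128

Re = VD/ν = 1.140·0.0516/1.18×10^-4 = 499
Re < 2300 → laminar → f = 64/Re = 0.1284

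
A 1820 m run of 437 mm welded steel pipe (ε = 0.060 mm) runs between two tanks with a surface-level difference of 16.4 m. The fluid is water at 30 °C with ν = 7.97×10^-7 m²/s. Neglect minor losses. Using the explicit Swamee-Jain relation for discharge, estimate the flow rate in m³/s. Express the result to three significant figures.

Q ≈ 0.356 m³/s

Swamee-Jain (Type II): Q = -0.965·√(gD⁵h_f/L)·ln[ε/(3.7D) + √(3.17ν²L/(gD³h_f))]
√(gD⁵h_f/L) = √(9.81·0.437⁵·16.4/1820) = 0.03753
ε/(3.7D) = 3.71×10^-5; √(3.17ν²L/(gD³h_f)) = 1.65×10^-5
Q = -0.965·0.03753·ln(5.363×10^-5) = 0.3562 m³/s
Check: V = 2.37 m/s, Re = 1.30×10^6, f = 0.01378, h_f = 16.5 m ≈ 16.4 m ✓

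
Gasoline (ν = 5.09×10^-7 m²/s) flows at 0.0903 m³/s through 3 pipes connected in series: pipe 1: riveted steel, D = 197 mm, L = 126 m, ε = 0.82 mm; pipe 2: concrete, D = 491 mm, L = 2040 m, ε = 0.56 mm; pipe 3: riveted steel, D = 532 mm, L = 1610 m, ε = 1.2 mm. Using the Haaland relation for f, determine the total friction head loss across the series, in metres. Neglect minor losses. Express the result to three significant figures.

Pipe 1: V = 2.963 m/s, Re = 1.15×10^6, ε/D = 0.00416, f = 0.02889, h_1 = f(L/D)V²/2g = 8.267 m
Pipe 2: V = 0.4769 m/s, Re = 4.60×10^5, ε/D = 0.00114, f = 0.02084, h_2 = f(L/D)V²/2g = 1.004 m
Pipe 3: V = 0.4062 m/s, Re = 4.25×10^5, ε/D = 0.00226, f = 0.02458, h_3 = f(L/D)V²/2g = 0.6258 m
Series → Q common, losses add: H = Σh = 9.896 m

H ≈ 9.90 m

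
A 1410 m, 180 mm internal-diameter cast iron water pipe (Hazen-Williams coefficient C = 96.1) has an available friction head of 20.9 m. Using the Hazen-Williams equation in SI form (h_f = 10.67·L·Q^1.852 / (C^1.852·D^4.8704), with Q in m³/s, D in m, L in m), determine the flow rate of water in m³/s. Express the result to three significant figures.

Rearranging: Q = [h_f·C^1.852·D^4.8704 / (10.67·L)]^(1/1.852)
Q = [20.9·96.1^1.852·0.180^4.8704 / (10.67·1410)]^0.540 = 0.03030 m³/s

Q ≈ 0.0303 m³/s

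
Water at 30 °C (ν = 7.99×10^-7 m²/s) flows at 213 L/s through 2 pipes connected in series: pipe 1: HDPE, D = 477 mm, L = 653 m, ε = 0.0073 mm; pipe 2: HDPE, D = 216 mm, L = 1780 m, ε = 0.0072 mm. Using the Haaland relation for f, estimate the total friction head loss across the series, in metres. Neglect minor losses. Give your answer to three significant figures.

H ≈ 166 m

Pipe 1: V = 1.192 m/s, Re = 7.12×10^5, ε/D = 1.53×10^-5, f = 0.01250, h_1 = f(L/D)V²/2g = 1.239 m
Pipe 2: V = 5.813 m/s, Re = 1.57×10^6, ε/D = 3.33×10^-5, f = 0.01159, h_2 = f(L/D)V²/2g = 164.4 m
Series → Q common, losses add: H = Σh = 165.7 m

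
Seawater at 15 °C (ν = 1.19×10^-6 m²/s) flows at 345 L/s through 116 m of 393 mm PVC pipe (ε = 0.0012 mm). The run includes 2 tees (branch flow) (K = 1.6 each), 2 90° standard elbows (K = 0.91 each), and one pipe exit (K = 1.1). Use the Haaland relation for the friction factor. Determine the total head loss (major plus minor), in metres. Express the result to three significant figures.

V = 4Q/(πD²) = 2.844 m/s; V²/2g = 0.4123 m
Re = 9.39×10^5, ε/D = 3.05×10^-6 → f = 0.01176 (Haaland)
Major: h_f = f(L/D)·V²/2g = 0.01176·295.2·0.4123 = 1.431 m
Minor: ΣK = 6.12; h_m = ΣK·V²/2g = 2.523 m
Total H_L = 1.431 + 2.523 = 3.954 m

H_L ≈ 3.95 m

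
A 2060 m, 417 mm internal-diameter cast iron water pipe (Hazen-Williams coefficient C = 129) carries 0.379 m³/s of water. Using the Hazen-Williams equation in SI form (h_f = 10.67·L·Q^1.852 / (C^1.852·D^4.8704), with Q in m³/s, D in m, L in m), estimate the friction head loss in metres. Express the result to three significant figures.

h_f = 10.67·2060·0.379^1.852 / (129^1.852·0.417^4.8704) = 31.84 m

h_f ≈ 31.8 m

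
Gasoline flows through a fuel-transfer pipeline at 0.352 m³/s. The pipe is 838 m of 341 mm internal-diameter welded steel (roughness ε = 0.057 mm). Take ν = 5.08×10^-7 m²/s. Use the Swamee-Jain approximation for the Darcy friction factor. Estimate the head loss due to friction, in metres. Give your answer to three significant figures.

h_f ≈ 25.6 m

V = 4Q/(πD²) = 4·0.352/(π·0.341²) = 3.854 m/s
Re = VD/ν = 3.854·0.341/5.08×10^-7 = 2.59×10^6 → turbulent
ε/D = 0.057/341 = 1.67×10^-4
Swamee-Jain: f = 0.01377
h_f = f(L/D)V²/(2g) = 0.01377·(838/0.341)·3.854²/(2·9.81) = 25.63 m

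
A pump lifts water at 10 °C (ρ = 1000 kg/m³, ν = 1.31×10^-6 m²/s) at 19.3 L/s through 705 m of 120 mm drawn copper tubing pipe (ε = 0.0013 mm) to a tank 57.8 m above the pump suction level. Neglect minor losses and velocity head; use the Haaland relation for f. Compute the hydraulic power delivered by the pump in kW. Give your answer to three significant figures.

P_hyd ≈ 13.6 kW

V = 4Q/(πD²) = 1.706 m/s; Re = 1.56×10^5; ε/D = 1.08×10^-5; f = 0.01632
h_f = f(L/D)V²/2g = 14.24 m
Total head H = z + h_f = 57.8 + 14.24 = 72.04 m
P_hyd = ρgQH = 1000·9.81·0.0193·72.04 = 13.64 kW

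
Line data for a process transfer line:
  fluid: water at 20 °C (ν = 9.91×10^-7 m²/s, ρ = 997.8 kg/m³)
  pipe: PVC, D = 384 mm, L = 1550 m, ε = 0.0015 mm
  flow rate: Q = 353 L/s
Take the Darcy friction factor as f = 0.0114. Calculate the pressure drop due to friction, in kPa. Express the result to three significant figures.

V = 4Q/(πD²) = 4·0.353/(π·0.384²) = 3.048 m/s
h_f = f(L/D)V²/(2g) = 0.01140·(1550/0.384)·3.048²/(2·9.81) = 21.79 m
Δp = ρg·h_f = 997.8·9.81·21.79 = 213.3 kPa

Δp ≈ 213 kPa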